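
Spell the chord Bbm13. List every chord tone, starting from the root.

Bb Db F Ab C Eb G

Bbm13: minor thirteenth on Bb.
Bb — root
Db — minor 3rd
F — perfect 5th
Ab — minor 7th
C — major 9th
Eb — perfect 11th
G — major 13th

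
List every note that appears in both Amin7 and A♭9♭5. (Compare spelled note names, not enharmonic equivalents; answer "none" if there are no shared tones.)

Amin7: A C E G
A♭9♭5: Ab C Ebb Gb Bb
Common to both → C.

C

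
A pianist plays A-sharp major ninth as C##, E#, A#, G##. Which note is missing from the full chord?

A-sharp major ninth = A#, C##, E#, G##, B#. The voicing lacks the 9th (major 9th), B#.

B#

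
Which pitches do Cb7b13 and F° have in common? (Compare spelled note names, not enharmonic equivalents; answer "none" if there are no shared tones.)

C♭

Cb7b13 = C♭, E♭, G♭, B𝄫, A𝄫.
F° = F, A♭, C♭.
Shared: C♭.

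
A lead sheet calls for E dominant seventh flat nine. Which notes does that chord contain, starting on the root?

E dominant seventh flat nine: dominant seventh flat nine on E.
E — root
G# — major 3rd
B — perfect 5th
D — minor 7th
F — minor 9th

E – G# – B – D – F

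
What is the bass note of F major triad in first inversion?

A

F major triad = F–A–C. First inversion → third in the bass = A.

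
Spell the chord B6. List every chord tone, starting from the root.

B, D♯, F♯, G♯

Root B, quality major sixth:
root → B
3rd (major 3rd) → D♯
5th (perfect 5th) → F♯
6th (major 6th) → G♯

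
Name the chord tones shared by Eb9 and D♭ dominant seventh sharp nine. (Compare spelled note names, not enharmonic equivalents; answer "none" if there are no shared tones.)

Db F

Eb9 = Eb, G, Bb, Db, F.
D♭ dominant seventh sharp nine = Db, F, Ab, Cb, E.
Shared: Db, F.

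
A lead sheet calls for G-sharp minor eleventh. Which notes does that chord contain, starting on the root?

G-sharp minor eleventh: minor eleventh on G-sharp.
root → G-sharp
3rd (minor 3rd) → B
5th (perfect 5th) → D-sharp
7th (minor 7th) → F-sharp
9th (major 9th) → A-sharp
11th (perfect 11th) → C-sharp

G-sharp, B, D-sharp, F-sharp, A-sharp, C-sharp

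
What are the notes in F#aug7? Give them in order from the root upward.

F#aug7: augmented seventh on F#.
F# — root
A# — major 3rd
C## — augmented 5th
E — minor 7th

F# – A# – C## – E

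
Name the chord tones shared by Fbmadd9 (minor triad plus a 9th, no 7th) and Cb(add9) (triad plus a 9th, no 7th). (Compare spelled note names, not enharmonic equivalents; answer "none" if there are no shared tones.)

C♭ G♭

Fbmadd9: F♭ A𝄫 C♭ G♭
Cb(add9): C♭ E♭ G♭ D♭
Common to both → C♭, G♭.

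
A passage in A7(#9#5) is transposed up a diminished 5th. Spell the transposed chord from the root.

A diminished 5th up from A is E♭, so the new chord is E♭ dominant seventh sharp nine sharp five.
root → E♭
3rd (major 3rd) → G
5th (augmented 5th) → B
7th (minor 7th) → D♭
9th (augmented 9th) → F♯

E♭ G B D♭ F♯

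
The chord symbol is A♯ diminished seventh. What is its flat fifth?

A♯ diminished seventh is built on A-sharp; its 5th is a diminished 5th above the root.
A fifth above A uses the letter E, and the diminished 5th above A-sharp is E.

E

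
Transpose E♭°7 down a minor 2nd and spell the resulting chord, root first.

D, F, Ab, Cb

Eb down a minor 2nd → D. New chord: D diminished seventh.
D — root
F — minor 3rd
Ab — diminished 5th
Cb — diminished 7th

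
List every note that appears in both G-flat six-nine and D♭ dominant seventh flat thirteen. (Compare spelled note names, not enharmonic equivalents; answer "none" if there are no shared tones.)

G-flat six-nine = G-flat, B-flat, D-flat, E-flat, A-flat.
D♭ dominant seventh flat thirteen = D-flat, F, A-flat, C-flat, B-double-flat.
Shared: D-flat, A-flat.

D-flat A-flat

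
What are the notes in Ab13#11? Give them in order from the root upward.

Root Ab, quality dominant thirteenth sharp eleven:
root → Ab
3rd (major 3rd) → C
5th (perfect 5th) → Eb
7th (minor 7th) → Gb
9th (major 9th) → Bb
11th (augmented 11th) → D
13th (major 13th) → F

Ab C Eb Gb Bb D F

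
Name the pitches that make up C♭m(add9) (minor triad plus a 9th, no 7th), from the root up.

Root C♭, quality minor added-ninth:
root → C♭
3rd (minor 3rd) → E𝄫
5th (perfect 5th) → G♭
9th (major 9th) → D♭

C♭  E𝄫  G♭  D♭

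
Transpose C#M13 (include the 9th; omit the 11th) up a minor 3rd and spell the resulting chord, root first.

E, G#, B, D#, F#, C#

A minor 3rd up from C# is E, so the new chord is E major thirteenth.
root → E
3rd (major 3rd) → G#
5th (perfect 5th) → B
7th (major 7th) → D#
9th (major 9th) → F#
13th (major 13th) → C#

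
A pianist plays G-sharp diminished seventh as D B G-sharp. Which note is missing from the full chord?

F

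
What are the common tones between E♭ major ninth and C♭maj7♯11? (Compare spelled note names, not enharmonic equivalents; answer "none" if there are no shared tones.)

E♭ major ninth = E♭, G, B♭, D, F.
C♭maj7♯11 = C♭, E♭, G♭, B♭, F.
Shared: E♭, B♭, F.

E♭, B♭, F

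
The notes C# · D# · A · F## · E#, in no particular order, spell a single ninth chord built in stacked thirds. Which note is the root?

Arranged so that each adjacent pair is a third by letter name: D# – F## – A – C# – E#.
The bottom of that stack, D#, is the root (this is D# dominant ninth flat five).

D#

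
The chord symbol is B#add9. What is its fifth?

F##

Root of B#add9 = B#. The 5th is a perfect 5th: B# up a perfect 5th → F##.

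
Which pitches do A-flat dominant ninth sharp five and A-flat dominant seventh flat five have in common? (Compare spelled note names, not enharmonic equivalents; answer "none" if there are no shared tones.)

A-flat, C, G-flat

A-flat dominant ninth sharp five = A-flat, C, E, G-flat, B-flat.
A-flat dominant seventh flat five = A-flat, C, E-double-flat, G-flat.
Shared: A-flat, C, G-flat.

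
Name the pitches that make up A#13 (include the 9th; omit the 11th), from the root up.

A#13 is a dominant thirteenth built on A#.
root → A#
3rd (major 3rd) → C##
5th (perfect 5th) → E#
7th (minor 7th) → G#
9th (major 9th) → B#
13th (major 13th) → F##

A#  C##  E#  G#  B#  F##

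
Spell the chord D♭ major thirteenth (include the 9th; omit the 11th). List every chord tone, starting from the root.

Root Db, quality major thirteenth:
root → Db
3rd (major 3rd) → F
5th (perfect 5th) → Ab
7th (major 7th) → C
9th (major 9th) → Eb
13th (major 13th) → Bb

Db – F – Ab – C – Eb – Bb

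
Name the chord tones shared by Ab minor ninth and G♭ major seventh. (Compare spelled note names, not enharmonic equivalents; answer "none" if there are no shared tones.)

Gb Bb

Ab minor ninth = Ab, Cb, Eb, Gb, Bb.
G♭ major seventh = Gb, Bb, Db, F.
Shared: Gb, Bb.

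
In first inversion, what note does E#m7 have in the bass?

G#

E#m7 = E#–G#–B#–D#. First inversion → third in the bass = G#.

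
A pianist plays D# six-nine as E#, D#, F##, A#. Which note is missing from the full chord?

The full D# six-nine chord is D#, F##, A#, B#, E#.
Comparing with the voicing, the major 6th (6th) — B# — is absent.

B#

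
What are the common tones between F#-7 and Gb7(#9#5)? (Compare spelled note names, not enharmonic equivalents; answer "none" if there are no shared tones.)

F#-7 = F#, A, C#, E.
Gb7(#9#5) = Gb, Bb, D, Fb, A.
Shared: A.

A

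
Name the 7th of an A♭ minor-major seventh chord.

G

A♭ minor-major seventh is built on A♭; its 7th is a major 7th above the root.
A seventh above A uses the letter G, and the major 7th above A♭ is G.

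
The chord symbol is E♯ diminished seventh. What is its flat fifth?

Root of E♯ diminished seventh = E-sharp. The 5th is a diminished 5th: E-sharp up a diminished 5th → B.

B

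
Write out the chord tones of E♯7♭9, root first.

Root E#, quality dominant seventh flat nine:
- root: E#
- major 3rd: G##
- perfect 5th: B#
- minor 7th: D#
- minor 9th: F#

E# – G## – B# – D# – F#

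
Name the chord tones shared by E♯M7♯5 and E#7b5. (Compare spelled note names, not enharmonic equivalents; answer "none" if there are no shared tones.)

E♯M7♯5: E♯ G𝄪 B𝄪 D𝄪
E#7b5: E♯ G𝄪 B D♯
Common to both → E♯, G𝄪.

E♯ G𝄪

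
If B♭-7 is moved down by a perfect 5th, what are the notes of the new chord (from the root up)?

Eb – Gb – Bb – Db

A perfect 5th down from Bb is Eb, so the new chord is Eb minor seventh.
root → Eb
3rd (minor 3rd) → Gb
5th (perfect 5th) → Bb
7th (minor 7th) → Db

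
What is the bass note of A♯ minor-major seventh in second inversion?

E-sharp

A♯ minor-major seventh in root position is A-sharp–C-sharp–E-sharp–G-double-sharp.
Second inversion places the fifth in the bass, which is E-sharp.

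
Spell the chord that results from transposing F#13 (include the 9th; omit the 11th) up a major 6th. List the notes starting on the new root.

F# up a major 6th → D#. New chord: D# dominant thirteenth.
- root: D#
- major 3rd: F##
- perfect 5th: A#
- minor 7th: C#
- major 9th: E#
- major 13th: B#

D# F## A# C# E# B#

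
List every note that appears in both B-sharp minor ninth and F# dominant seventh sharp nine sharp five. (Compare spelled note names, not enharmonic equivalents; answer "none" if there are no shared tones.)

B-sharp minor ninth = B-sharp, D-sharp, F-double-sharp, A-sharp, C-double-sharp.
F# dominant seventh sharp nine sharp five = F-sharp, A-sharp, C-double-sharp, E, G-double-sharp.
Shared: A-sharp, C-double-sharp.

A-sharp, C-double-sharp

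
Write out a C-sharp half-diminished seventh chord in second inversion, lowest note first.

C-sharp half-diminished seventh = C-sharp–E–G–B; second inversion → fifth (G) lowest.

G, B, C-sharp, E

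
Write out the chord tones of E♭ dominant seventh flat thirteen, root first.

E-flat  G  B-flat  D-flat  C-flat

Root E-flat, quality dominant seventh flat thirteen:
root → E-flat
3rd (major 3rd) → G
5th (perfect 5th) → B-flat
7th (minor 7th) → D-flat
13th (minor 13th) → C-flat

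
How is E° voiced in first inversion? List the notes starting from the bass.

G, Bb, E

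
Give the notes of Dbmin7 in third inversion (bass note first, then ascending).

C♭, D♭, F♭, A♭

Dbmin7 = D♭–F♭–A♭–C♭; third inversion → seventh (C♭) lowest.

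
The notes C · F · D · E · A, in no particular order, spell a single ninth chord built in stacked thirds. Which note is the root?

Stacking in thirds gives D – F – A – C – E, so D is the root — D minor ninth.

D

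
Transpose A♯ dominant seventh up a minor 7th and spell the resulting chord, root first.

G-sharp  B-sharp  D-sharp  F-sharp

A minor 7th up from A-sharp is G-sharp, so the new chord is G-sharp dominant seventh.
root → G-sharp
3rd (major 3rd) → B-sharp
5th (perfect 5th) → D-sharp
7th (minor 7th) → F-sharp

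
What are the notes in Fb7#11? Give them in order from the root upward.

F♭, A♭, C♭, E𝄫, B♭

Fb7#11 is a dominant seventh sharp eleven built on F♭.
Root: F♭
Major 3rd (3rd): A♭
Perfect 5th (5th): C♭
Minor 7th (7th): E𝄫
Augmented 11th (11th): B♭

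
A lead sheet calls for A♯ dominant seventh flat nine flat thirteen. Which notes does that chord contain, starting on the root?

A♯ dominant seventh flat nine flat thirteen: dominant seventh flat nine flat thirteen on A#.
Root: A#
Major 3rd (3rd): C##
Perfect 5th (5th): E#
Minor 7th (7th): G#
Minor 9th (9th): B
Minor 13th (13th): F#

A#, C##, E#, G#, B, F#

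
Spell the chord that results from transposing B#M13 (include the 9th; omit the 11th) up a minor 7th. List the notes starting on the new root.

A#, C##, E#, G##, B#, F##

A minor 7th up from B# is A#, so the new chord is A# major thirteenth.
root → A#
3rd (major 3rd) → C##
5th (perfect 5th) → E#
7th (major 7th) → G##
9th (major 9th) → B#
13th (major 13th) → F##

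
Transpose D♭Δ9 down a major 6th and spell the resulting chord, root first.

Fb Ab Cb Eb Gb

Db down a major 6th → Fb. New chord: Fb major ninth.
root → Fb
3rd (major 3rd) → Ab
5th (perfect 5th) → Cb
7th (major 7th) → Eb
9th (major 9th) → Gb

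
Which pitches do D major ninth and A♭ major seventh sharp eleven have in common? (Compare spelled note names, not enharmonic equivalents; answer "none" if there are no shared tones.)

D major ninth = D, F-sharp, A, C-sharp, E.
A♭ major seventh sharp eleven = A-flat, C, E-flat, G, D.
Shared: D.

D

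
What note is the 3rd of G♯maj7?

B♯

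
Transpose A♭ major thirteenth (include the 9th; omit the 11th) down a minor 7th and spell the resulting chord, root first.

B-flat – D – F – A – C – G

A-flat down a minor 7th → B-flat. New chord: B-flat major thirteenth.
Root: B-flat
Major 3rd (3rd): D
Perfect 5th (5th): F
Major 7th (7th): A
Major 9th (9th): C
Major 13th (13th): G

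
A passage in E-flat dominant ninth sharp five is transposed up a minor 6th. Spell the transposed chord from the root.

Transposed root: Eb → Cb (minor 6th up). So we spell Cb dominant ninth sharp five:
Root: Cb
Major 3rd (3rd): Eb
Augmented 5th (5th): G
Minor 7th (7th): Bbb
Major 9th (9th): Db

Cb, Eb, G, Bbb, Db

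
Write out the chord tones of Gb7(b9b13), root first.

Root Gb, quality dominant seventh flat nine flat thirteen:
Gb — root
Bb — major 3rd
Db — perfect 5th
Fb — minor 7th
Abb — minor 9th
Ebb — minor 13th

Gb, Bb, Db, Fb, Abb, Ebb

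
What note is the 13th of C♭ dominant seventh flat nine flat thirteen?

A-double-flat

C♭ dominant seventh flat nine flat thirteen is built on C-flat; its 13th is a minor 13th above the root.
A sixth above C uses the letter A, and the minor 13th above C-flat is A-double-flat.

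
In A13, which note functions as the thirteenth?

A13 is built on A; its 13th is a major 13th above the root.
A sixth above A uses the letter F, and the major 13th above A is F#.

F#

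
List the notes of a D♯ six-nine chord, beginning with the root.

D♯ six-nine is a six-nine built on D-sharp.
D-sharp — root
F-double-sharp — major 3rd
A-sharp — perfect 5th
B-sharp — major 6th
E-sharp — major 9th

D-sharp  F-double-sharp  A-sharp  B-sharp  E-sharp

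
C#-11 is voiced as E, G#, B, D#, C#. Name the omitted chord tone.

The full C#-11 chord is C#, E, G#, B, D#, F#.
Comparing with the voicing, the perfect 11th (11th) — F# — is absent.

F#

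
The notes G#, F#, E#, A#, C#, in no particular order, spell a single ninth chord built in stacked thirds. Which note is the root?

F#

Stacking in thirds gives F# – A# – C# – E# – G#, so F# is the root — F# major ninth.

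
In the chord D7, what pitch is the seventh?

C

D7 is built on D; its 7th is a minor 7th above the root.
A seventh above D uses the letter C, and the minor 7th above D is C.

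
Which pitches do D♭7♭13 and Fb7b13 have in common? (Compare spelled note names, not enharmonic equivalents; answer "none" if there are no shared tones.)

Ab, Cb

D♭7♭13: Db F Ab Cb Bbb
Fb7b13: Fb Ab Cb Ebb Dbb
Common to both → Ab, Cb.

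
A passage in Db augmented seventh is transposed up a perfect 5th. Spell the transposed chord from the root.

A-flat C E G-flat

A perfect 5th up from D-flat is A-flat, so the new chord is A-flat augmented seventh.
- root: A-flat
- major 3rd: C
- augmented 5th: E
- minor 7th: G-flat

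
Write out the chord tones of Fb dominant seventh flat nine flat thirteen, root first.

F♭ – A♭ – C♭ – E𝄫 – G𝄫 – D𝄫

Root F♭, quality dominant seventh flat nine flat thirteen:
root → F♭
3rd (major 3rd) → A♭
5th (perfect 5th) → C♭
7th (minor 7th) → E𝄫
9th (minor 9th) → G𝄫
13th (minor 13th) → D𝄫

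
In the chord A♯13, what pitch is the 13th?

Root of A♯13 = A#. The 13th is a major 13th: A# up a major 13th → F##.

F##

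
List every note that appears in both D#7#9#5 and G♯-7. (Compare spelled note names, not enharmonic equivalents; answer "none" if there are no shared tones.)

D#7#9#5: D# F## A## C# E##
G♯-7: G# B D# F#
Common to both → D#.

D#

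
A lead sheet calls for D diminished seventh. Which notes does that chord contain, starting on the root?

D – F – A-flat – C-flat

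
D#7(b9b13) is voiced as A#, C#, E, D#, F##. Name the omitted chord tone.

B

The full D#7(b9b13) chord is D#, F##, A#, C#, E, B.
Comparing with the voicing, the minor 13th (13th) — B — is absent.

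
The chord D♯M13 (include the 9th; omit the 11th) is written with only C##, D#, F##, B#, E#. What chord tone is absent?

A#

The full D♯M13 chord is D#, F##, A#, C##, E#, B#.
Comparing with the voicing, the perfect 5th (5th) — A# — is absent.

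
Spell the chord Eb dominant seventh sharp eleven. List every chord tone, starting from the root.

Root Eb, quality dominant seventh sharp eleven:
root → Eb
3rd (major 3rd) → G
5th (perfect 5th) → Bb
7th (minor 7th) → Db
11th (augmented 11th) → A

Eb – G – Bb – Db – A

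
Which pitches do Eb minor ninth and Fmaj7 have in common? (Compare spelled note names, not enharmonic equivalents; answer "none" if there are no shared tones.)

F

Eb minor ninth = E♭, G♭, B♭, D♭, F.
Fmaj7 = F, A, C, E.
Shared: F.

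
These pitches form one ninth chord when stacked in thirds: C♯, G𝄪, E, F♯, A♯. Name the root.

Arranged so that each adjacent pair is a third by letter name: F♯ – A♯ – C♯ – E – G𝄪.
The bottom of that stack, F♯, is the root (this is F♯ dominant seventh sharp nine).

F♯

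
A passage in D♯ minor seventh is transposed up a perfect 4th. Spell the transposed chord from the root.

Transposed root: D# → G# (perfect 4th up). So we spell G# minor seventh:
Root: G#
Minor 3rd (3rd): B
Perfect 5th (5th): D#
Minor 7th (7th): F#

G#, B, D#, F#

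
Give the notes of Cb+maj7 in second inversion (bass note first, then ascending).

In root position, Cb+maj7 is C♭–E♭–G–B♭.
Second inversion puts the fifth (G) in the bass.

G – B♭ – C♭ – E♭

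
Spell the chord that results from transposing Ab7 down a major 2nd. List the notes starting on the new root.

Gb – Bb – Db – Fb

Transposed root: Ab → Gb (major 2nd down). So we spell Gb dominant seventh:
Root: Gb
Major 3rd (3rd): Bb
Perfect 5th (5th): Db
Minor 7th (7th): Fb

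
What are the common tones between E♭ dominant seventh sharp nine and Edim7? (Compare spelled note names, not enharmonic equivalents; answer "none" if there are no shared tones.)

G  B♭  D♭

E♭ dominant seventh sharp nine = E♭, G, B♭, D♭, F♯.
Edim7 = E, G, B♭, D♭.
Shared: G, B♭, D♭.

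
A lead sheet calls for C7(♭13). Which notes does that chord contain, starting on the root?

C7(♭13) is a dominant seventh flat thirteen built on C.
C — root
E — major 3rd
G — perfect 5th
Bb — minor 7th
Ab — minor 13th

C, E, G, Bb, Ab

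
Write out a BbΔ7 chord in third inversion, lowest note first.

A  Bb  D  F

BbΔ7 = Bb–D–F–A; third inversion → seventh (A) lowest.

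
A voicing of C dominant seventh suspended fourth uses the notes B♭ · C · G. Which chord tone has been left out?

The full C dominant seventh suspended fourth chord is C, F, G, B♭.
Comparing with the voicing, the perfect 4th (4th) — F — is absent.

F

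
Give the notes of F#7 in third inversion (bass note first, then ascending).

E – F# – A# – C#

F#7 = F#–A#–C#–E; third inversion → seventh (E) lowest.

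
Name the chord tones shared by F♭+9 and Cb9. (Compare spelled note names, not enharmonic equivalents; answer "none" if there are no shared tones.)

F♭+9: Fb Ab C Ebb Gb
Cb9: Cb Eb Gb Bbb Db
Common to both → Gb.

Gb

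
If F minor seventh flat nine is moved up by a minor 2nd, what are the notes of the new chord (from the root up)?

Transposed root: F → Gb (minor 2nd up). So we spell Gb minor seventh flat nine:
Root: Gb
Minor 3rd (3rd): Bbb
Perfect 5th (5th): Db
Minor 7th (7th): Fb
Minor 9th (9th): Abb

Gb, Bbb, Db, Fb, Abb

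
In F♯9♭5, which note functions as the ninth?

F♯9♭5 is built on F#; its 9th is a major 9th above the root.
A second above F uses the letter G, and the major 9th above F# is G#.

G#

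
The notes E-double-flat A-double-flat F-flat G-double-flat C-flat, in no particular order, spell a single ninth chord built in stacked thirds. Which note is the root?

Arranged so that each adjacent pair is a third by letter name: F-flat – A-double-flat – C-flat – E-double-flat – G-double-flat.
The bottom of that stack, F-flat, is the root (this is F-flat minor seventh flat nine).

F-flat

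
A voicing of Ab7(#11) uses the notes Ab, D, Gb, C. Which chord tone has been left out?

The full Ab7(#11) chord is Ab, C, Eb, Gb, D.
Comparing with the voicing, the perfect 5th (5th) — Eb — is absent.

Eb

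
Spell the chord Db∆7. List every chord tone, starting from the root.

Db∆7: major seventh on Db.
- root: Db
- major 3rd: F
- perfect 5th: Ab
- major 7th: C

Db  F  Ab  C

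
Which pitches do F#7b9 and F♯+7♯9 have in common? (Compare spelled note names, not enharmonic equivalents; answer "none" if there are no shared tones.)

F#  A#  E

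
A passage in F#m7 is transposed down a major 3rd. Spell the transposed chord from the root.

D – F – A – C

F# down a major 3rd → D. New chord: D minor seventh.
D — root
F — minor 3rd
A — perfect 5th
C — minor 7th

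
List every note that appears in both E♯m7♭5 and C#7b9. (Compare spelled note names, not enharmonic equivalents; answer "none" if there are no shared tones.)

E♯m7♭5 = E#, G#, B, D#.
C#7b9 = C#, E#, G#, B, D.
Shared: E#, G#, B.

E# G# B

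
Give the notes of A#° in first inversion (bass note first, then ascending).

A#° = A#–C#–E; first inversion → third (C#) lowest.

C#  E  A#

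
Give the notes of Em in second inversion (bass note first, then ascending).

Em = E–G–B; second inversion → fifth (B) lowest.

B, E, G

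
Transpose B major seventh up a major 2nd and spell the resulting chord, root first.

C-sharp, E-sharp, G-sharp, B-sharp

B up a major 2nd → C-sharp. New chord: C-sharp major seventh.
root → C-sharp
3rd (major 3rd) → E-sharp
5th (perfect 5th) → G-sharp
7th (major 7th) → B-sharp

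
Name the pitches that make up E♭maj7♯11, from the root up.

Root Eb, quality major seventh sharp eleven:
- root: Eb
- major 3rd: G
- perfect 5th: Bb
- major 7th: D
- augmented 11th: A

Eb G Bb D A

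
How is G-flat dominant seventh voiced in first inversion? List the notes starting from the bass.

B-flat, D-flat, F-flat, G-flat

G-flat dominant seventh = G-flat–B-flat–D-flat–F-flat; first inversion → third (B-flat) lowest.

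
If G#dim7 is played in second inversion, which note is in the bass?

G#dim7 = G#–B–D–F. Second inversion → fifth in the bass = D.

D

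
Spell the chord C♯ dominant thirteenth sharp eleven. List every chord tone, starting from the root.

Root C-sharp, quality dominant thirteenth sharp eleven:
C-sharp — root
E-sharp — major 3rd
G-sharp — perfect 5th
B — minor 7th
D-sharp — major 9th
F-double-sharp — augmented 11th
A-sharp — major 13th

C-sharp, E-sharp, G-sharp, B, D-sharp, F-double-sharp, A-sharp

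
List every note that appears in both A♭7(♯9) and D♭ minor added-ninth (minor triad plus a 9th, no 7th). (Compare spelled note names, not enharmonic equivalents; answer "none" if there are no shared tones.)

A♭7(♯9): Ab C Eb Gb B
D♭ minor added-ninth: Db Fb Ab Eb
Common to both → Ab, Eb.

Ab  Eb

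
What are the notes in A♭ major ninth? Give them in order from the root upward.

A♭  C  E♭  G  B♭

A♭ major ninth: major ninth on A♭.
- root: A♭
- major 3rd: C
- perfect 5th: E♭
- major 7th: G
- major 9th: B♭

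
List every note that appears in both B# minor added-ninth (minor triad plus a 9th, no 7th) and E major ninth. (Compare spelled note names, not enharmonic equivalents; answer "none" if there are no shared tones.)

B# minor added-ninth = B-sharp, D-sharp, F-double-sharp, C-double-sharp.
E major ninth = E, G-sharp, B, D-sharp, F-sharp.
Shared: D-sharp.

D-sharp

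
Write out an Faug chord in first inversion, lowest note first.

A – C♯ – F

Faug = F–A–C♯; first inversion → third (A) lowest.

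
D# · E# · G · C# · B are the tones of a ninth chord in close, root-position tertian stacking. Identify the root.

C#

Stacking in thirds gives C# – E# – G – B – D#, so C# is the root — C# dominant ninth flat five.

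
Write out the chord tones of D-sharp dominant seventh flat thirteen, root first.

D# F## A# C# B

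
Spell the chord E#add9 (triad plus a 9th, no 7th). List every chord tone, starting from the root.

Root E♯, quality added-ninth:
- root: E♯
- major 3rd: G𝄪
- perfect 5th: B♯
- major 9th: F𝄪

E♯ G𝄪 B♯ F𝄪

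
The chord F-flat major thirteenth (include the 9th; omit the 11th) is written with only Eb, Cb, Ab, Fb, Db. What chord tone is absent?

The full F-flat major thirteenth chord is Fb, Ab, Cb, Eb, Gb, Db.
Comparing with the voicing, the major 9th (9th) — Gb — is absent.

Gb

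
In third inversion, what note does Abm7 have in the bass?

G♭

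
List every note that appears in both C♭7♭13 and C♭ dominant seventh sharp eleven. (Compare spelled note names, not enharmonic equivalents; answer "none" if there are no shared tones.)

Cb, Eb, Gb, Bbb

C♭7♭13 = Cb, Eb, Gb, Bbb, Abb.
C♭ dominant seventh sharp eleven = Cb, Eb, Gb, Bbb, F.
Shared: Cb, Eb, Gb, Bbb.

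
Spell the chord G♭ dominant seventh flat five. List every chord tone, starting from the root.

Root G-flat, quality dominant seventh flat five:
- root: G-flat
- major 3rd: B-flat
- diminished 5th: D-double-flat
- minor 7th: F-flat

G-flat  B-flat  D-double-flat  F-flat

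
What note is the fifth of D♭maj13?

Ab

Root of D♭maj13 = Db. The 5th is a perfect 5th: Db up a perfect 5th → Ab.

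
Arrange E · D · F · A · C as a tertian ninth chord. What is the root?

Arranged so that each adjacent pair is a third by letter name: D – F – A – C – E.
The bottom of that stack, D, is the root (this is D minor ninth).

D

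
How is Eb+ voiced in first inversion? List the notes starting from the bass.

In root position, Eb+ is Eb–G–B.
First inversion puts the third (G) in the bass.

G B Eb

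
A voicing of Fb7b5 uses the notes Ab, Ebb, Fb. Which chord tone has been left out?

Cbb

Fb7b5 = Fb, Ab, Cbb, Ebb. The voicing lacks the 5th (diminished 5th), Cbb.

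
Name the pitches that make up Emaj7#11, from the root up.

Emaj7#11: major seventh sharp eleven on E.
- root: E
- major 3rd: G#
- perfect 5th: B
- major 7th: D#
- augmented 11th: A#

E  G#  B  D#  A#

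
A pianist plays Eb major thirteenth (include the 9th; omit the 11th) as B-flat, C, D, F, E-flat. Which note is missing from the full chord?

The full Eb major thirteenth chord is E-flat, G, B-flat, D, F, C.
Comparing with the voicing, the major 3rd (3rd) — G — is absent.

G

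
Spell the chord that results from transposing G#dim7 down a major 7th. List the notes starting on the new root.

A, C, Eb, Gb

A major 7th down from G# is A, so the new chord is A diminished seventh.
A — root
C — minor 3rd
Eb — diminished 5th
Gb — diminished 7th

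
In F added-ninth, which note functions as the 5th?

C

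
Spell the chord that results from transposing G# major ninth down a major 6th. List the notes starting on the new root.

B, D#, F#, A#, C#

A major 6th down from G# is B, so the new chord is B major ninth.
B — root
D# — major 3rd
F# — perfect 5th
A# — major 7th
C# — major 9th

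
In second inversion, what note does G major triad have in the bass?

G major triad = G–B–D. Second inversion → fifth in the bass = D.

D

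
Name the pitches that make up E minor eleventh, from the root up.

E, G, B, D, F-sharp, A

E minor eleventh is a minor eleventh built on E.
Root: E
Minor 3rd (3rd): G
Perfect 5th (5th): B
Minor 7th (7th): D
Major 9th (9th): F-sharp
Perfect 11th (11th): A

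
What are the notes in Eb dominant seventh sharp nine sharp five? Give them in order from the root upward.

E-flat G B D-flat F-sharp

Eb dominant seventh sharp nine sharp five is a dominant seventh sharp nine sharp five built on E-flat.
root → E-flat
3rd (major 3rd) → G
5th (augmented 5th) → B
7th (minor 7th) → D-flat
9th (augmented 9th) → F-sharp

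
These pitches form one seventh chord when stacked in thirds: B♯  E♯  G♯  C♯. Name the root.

Stacking in thirds gives C♯ – E♯ – G♯ – B♯, so C♯ is the root — C♯ major seventh.

C♯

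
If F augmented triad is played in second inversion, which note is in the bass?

C-sharp

F augmented triad = F–A–C-sharp. Second inversion → fifth in the bass = C-sharp.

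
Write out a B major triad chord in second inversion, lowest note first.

F-sharp  B  D-sharp

In root position, B major triad is B–D-sharp–F-sharp.
Second inversion puts the fifth (F-sharp) in the bass.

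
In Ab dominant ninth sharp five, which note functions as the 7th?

Ab dominant ninth sharp five is built on A-flat; its 7th is a minor 7th above the root.
A seventh above A uses the letter G, and the minor 7th above A-flat is G-flat.

G-flat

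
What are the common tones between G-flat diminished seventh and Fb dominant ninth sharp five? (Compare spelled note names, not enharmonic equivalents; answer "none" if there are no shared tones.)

G-flat

G-flat diminished seventh = G-flat, B-double-flat, D-double-flat, F-double-flat.
Fb dominant ninth sharp five = F-flat, A-flat, C, E-double-flat, G-flat.
Shared: G-flat.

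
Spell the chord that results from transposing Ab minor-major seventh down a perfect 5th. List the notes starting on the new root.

Transposed root: A-flat → D-flat (perfect 5th down). So we spell D-flat minor-major seventh:
D-flat — root
F-flat — minor 3rd
A-flat — perfect 5th
C — major 7th

D-flat  F-flat  A-flat  C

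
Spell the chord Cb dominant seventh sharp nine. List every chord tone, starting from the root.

Cb dominant seventh sharp nine is a dominant seventh sharp nine built on Cb.
root → Cb
3rd (major 3rd) → Eb
5th (perfect 5th) → Gb
7th (minor 7th) → Bbb
9th (augmented 9th) → D

Cb – Eb – Gb – Bbb – D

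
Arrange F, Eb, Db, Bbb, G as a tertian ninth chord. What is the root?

Arranged so that each adjacent pair is a third by letter name: Eb – G – Bbb – Db – F.
The bottom of that stack, Eb, is the root (this is Eb dominant ninth flat five).

Eb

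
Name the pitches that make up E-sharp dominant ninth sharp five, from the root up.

Root E#, quality dominant ninth sharp five:
Root: E#
Major 3rd (3rd): G##
Augmented 5th (5th): B##
Minor 7th (7th): D#
Major 9th (9th): F##

E#  G##  B##  D#  F##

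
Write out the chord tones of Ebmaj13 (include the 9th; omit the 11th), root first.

E♭, G, B♭, D, F, C

Ebmaj13 is a major thirteenth built on E♭.
- root: E♭
- major 3rd: G
- perfect 5th: B♭
- major 7th: D
- major 9th: F
- major 13th: C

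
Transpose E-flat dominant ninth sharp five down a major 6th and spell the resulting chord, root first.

Transposed root: Eb → Gb (major 6th down). So we spell Gb dominant ninth sharp five:
Gb — root
Bb — major 3rd
D — augmented 5th
Fb — minor 7th
Ab — major 9th

Gb Bb D Fb Ab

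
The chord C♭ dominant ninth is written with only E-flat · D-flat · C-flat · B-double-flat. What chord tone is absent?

G-flat

The full C♭ dominant ninth chord is C-flat, E-flat, G-flat, B-double-flat, D-flat.
Comparing with the voicing, the perfect 5th (5th) — G-flat — is absent.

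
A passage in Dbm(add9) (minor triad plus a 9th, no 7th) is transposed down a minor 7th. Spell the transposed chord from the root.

Db down a minor 7th → Eb. New chord: Eb minor added-ninth.
Eb — root
Gb — minor 3rd
Bb — perfect 5th
F — major 9th

Eb – Gb – Bb – F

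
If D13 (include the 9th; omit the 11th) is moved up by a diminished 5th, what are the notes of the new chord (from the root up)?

A♭ C E♭ G♭ B♭ F

D up a diminished 5th → A♭. New chord: A♭ dominant thirteenth.
Root: A♭
Major 3rd (3rd): C
Perfect 5th (5th): E♭
Minor 7th (7th): G♭
Major 9th (9th): B♭
Major 13th (13th): F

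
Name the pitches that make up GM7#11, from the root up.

G, B, D, F#, C#

GM7#11 is a major seventh sharp eleven built on G.
- root: G
- major 3rd: B
- perfect 5th: D
- major 7th: F#
- augmented 11th: C#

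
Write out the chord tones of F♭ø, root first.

F♭ø is a half-diminished seventh built on Fb.
Root: Fb
Minor 3rd (3rd): Abb
Diminished 5th (5th): Cbb
Minor 7th (7th): Ebb

Fb  Abb  Cbb  Ebb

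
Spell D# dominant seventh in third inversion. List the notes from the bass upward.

C#, D#, F##, A#

In root position, D# dominant seventh is D#–F##–A#–C#.
Third inversion puts the seventh (C#) in the bass.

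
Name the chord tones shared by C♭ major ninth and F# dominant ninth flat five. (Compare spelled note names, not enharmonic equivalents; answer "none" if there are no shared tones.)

C♭ major ninth: C-flat E-flat G-flat B-flat D-flat
F# dominant ninth flat five: F-sharp A-sharp C E G-sharp
Common to both → none.

none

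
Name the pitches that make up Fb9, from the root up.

Fb9 is a dominant ninth built on Fb.
Root: Fb
Major 3rd (3rd): Ab
Perfect 5th (5th): Cb
Minor 7th (7th): Ebb
Major 9th (9th): Gb

Fb – Ab – Cb – Ebb – Gb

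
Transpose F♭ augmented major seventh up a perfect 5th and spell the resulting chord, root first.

C-flat, E-flat, G, B-flat

F-flat up a perfect 5th → C-flat. New chord: C-flat augmented major seventh.
Root: C-flat
Major 3rd (3rd): E-flat
Augmented 5th (5th): G
Major 7th (7th): B-flat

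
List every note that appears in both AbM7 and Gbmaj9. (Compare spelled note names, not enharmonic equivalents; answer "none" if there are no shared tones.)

AbM7 = A♭, C, E♭, G.
Gbmaj9 = G♭, B♭, D♭, F, A♭.
Shared: A♭.

A♭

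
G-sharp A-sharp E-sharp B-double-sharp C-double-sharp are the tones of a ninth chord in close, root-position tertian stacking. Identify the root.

A-sharp

Arranged so that each adjacent pair is a third by letter name: A-sharp – C-double-sharp – E-sharp – G-sharp – B-double-sharp.
The bottom of that stack, A-sharp, is the root (this is A-sharp dominant seventh sharp nine).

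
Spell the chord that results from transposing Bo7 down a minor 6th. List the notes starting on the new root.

Transposed root: B → D# (minor 6th down). So we spell D# diminished seventh:
D# — root
F# — minor 3rd
A — diminished 5th
C — diminished 7th

D# F# A C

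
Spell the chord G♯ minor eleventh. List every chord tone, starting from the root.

G-sharp B D-sharp F-sharp A-sharp C-sharp

Root G-sharp, quality minor eleventh:
Root: G-sharp
Minor 3rd (3rd): B
Perfect 5th (5th): D-sharp
Minor 7th (7th): F-sharp
Major 9th (9th): A-sharp
Perfect 11th (11th): C-sharp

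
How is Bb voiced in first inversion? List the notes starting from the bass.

In root position, Bb is Bb–D–F.
First inversion puts the third (D) in the bass.

D, F, Bb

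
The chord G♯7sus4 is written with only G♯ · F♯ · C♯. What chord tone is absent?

The full G♯7sus4 chord is G♯, C♯, D♯, F♯.
Comparing with the voicing, the perfect 5th (5th) — D♯ — is absent.

D♯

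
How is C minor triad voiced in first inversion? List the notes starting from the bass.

E-flat, G, C

C minor triad = C–E-flat–G; first inversion → third (E-flat) lowest.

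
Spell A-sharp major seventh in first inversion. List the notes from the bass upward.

C-double-sharp E-sharp G-double-sharp A-sharp

A-sharp major seventh = A-sharp–C-double-sharp–E-sharp–G-double-sharp; first inversion → third (C-double-sharp) lowest.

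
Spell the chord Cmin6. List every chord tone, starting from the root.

Cmin6 is a minor sixth built on C.
Root: C
Minor 3rd (3rd): Eb
Perfect 5th (5th): G
Major 6th (6th): A

C Eb G A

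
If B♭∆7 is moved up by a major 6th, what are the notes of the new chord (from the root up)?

Bb up a major 6th → G. New chord: G major seventh.
root → G
3rd (major 3rd) → B
5th (perfect 5th) → D
7th (major 7th) → F#

G  B  D  F#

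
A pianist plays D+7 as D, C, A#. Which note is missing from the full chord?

F#

D+7 = D, F#, A#, C. The voicing lacks the 3rd (major 3rd), F#.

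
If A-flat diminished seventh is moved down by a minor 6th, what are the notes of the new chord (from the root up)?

A-flat down a minor 6th → C. New chord: C diminished seventh.
C — root
E-flat — minor 3rd
G-flat — diminished 5th
B-double-flat — diminished 7th

C E-flat G-flat B-double-flat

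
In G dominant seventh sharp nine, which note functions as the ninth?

Root of G dominant seventh sharp nine = G. The 9th is an augmented 9th: G up an augmented 9th → A-sharp.

A-sharp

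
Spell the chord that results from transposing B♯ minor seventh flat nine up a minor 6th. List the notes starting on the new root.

B-sharp up a minor 6th → G-sharp. New chord: G-sharp minor seventh flat nine.
Root: G-sharp
Minor 3rd (3rd): B
Perfect 5th (5th): D-sharp
Minor 7th (7th): F-sharp
Minor 9th (9th): A

G-sharp, B, D-sharp, F-sharp, A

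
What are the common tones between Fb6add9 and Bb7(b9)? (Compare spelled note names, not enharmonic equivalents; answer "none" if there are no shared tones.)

Ab  Cb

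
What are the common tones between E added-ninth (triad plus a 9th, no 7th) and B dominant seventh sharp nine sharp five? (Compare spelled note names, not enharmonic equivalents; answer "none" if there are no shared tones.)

B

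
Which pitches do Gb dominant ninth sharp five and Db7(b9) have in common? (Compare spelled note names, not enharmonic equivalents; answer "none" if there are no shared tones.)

Ab

Gb dominant ninth sharp five: Gb Bb D Fb Ab
Db7(b9): Db F Ab Cb Ebb
Common to both → Ab.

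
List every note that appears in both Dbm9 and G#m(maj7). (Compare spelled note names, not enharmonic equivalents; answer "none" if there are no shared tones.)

Dbm9 = Db, Fb, Ab, Cb, Eb.
G#m(maj7) = G#, B, D#, F##.
Shared: none.

none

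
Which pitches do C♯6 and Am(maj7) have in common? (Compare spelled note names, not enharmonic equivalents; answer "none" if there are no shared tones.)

G#

C♯6 = C#, E#, G#, A#.
Am(maj7) = A, C, E, G#.
Shared: G#.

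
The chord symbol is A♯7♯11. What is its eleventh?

D𝄪

A♯7♯11 is built on A♯; its 11th is an augmented 11th above the root.
A fourth above A uses the letter D, and the augmented 11th above A♯ is D𝄪.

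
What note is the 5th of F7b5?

Root of F7b5 = F. The 5th is a diminished 5th: F up a diminished 5th → Cb.

Cb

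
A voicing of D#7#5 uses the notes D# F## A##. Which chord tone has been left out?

C#

D#7#5 = D#, F##, A##, C#. The voicing lacks the 7th (minor 7th), C#.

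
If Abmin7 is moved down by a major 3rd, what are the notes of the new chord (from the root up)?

Transposed root: Ab → Fb (major 3rd down). So we spell Fb minor seventh:
Fb — root
Abb — minor 3rd
Cb — perfect 5th
Ebb — minor 7th

Fb, Abb, Cb, Ebb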